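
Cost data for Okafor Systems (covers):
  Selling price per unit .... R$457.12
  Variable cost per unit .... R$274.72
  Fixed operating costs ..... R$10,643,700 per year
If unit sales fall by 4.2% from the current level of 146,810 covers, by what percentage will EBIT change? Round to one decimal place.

-7.0%

Contribution at this volume is 146,810 × R$182.40 = R$26,778,144.00.
EBIT = R$26,778,144.00 − R$10,643,700 = R$16,134,444.00.
So DOL = total CM / EBIT = R$26,778,144.00 / R$16,134,444.00 = 1.6597.
Operating income changes by 1.6597 × -4.2% = -7.0%.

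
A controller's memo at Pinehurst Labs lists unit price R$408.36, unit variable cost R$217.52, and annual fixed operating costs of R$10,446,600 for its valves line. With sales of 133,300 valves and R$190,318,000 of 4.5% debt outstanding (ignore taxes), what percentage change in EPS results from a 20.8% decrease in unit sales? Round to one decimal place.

Total contribution margin = 133,300 × R$190.84 = R$25,438,972.00.
EBIT = R$25,438,972.00 − R$10,446,600 = R$14,992,372.00.
Interest = R$8,564,310.00, so EBIT − I = R$6,428,062.00.
Degree of combined leverage = contribution ÷ (EBIT − I) = R$25,438,972.00 ÷ R$6,428,062.00 = 3.9575.
%ΔEPS = DCL × %ΔSales = 3.9575 × -20.8% = -82.3%.

-82.3%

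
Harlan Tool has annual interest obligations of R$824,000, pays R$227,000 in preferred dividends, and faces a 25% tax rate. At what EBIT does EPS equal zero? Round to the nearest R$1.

Grossing the preferred dividend up to pre-tax terms: R$227,000 / (1 − 0.25) = R$302,666.67.
Financial break-even EBIT = interest + D_p ÷ (1 − t) = R$824,000 + R$302,666.67 = R$1,126,666.67.

R$1,126,667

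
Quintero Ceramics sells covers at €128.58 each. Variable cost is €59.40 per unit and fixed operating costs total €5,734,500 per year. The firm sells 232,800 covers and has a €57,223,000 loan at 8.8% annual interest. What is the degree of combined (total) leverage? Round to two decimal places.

Contribution at this volume is 232,800 × €69.18 = €16,105,104.00.
EBIT = €16,105,104.00 − €5,734,500 = €10,370,604.00. Interest = €5,035,624.00, so EBIT − I = €5,334,980.00.
DCL = contribution ÷ (EBIT − I) = €16,105,104.00 ÷ €5,334,980.00 = 3.0188.

3.02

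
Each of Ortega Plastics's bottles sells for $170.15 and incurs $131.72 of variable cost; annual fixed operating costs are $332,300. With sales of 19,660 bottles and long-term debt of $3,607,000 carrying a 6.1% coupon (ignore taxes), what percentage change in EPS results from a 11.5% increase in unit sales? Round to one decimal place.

Contribution at this volume is 19,660 × $38.43 = $755,533.80.
Operating income = contribution − fixed costs = $755,533.80 − $332,300 = $423,233.80.
Interest = $220,027.00, so EBIT − I = $203,206.80.
Degree of combined leverage = contribution ÷ (EBIT − I) = $755,533.80 ÷ $203,206.80 = 3.7181.
%ΔEPS = DCL × %ΔSales = 3.7181 × +11.5% = +42.8%.

+42.8%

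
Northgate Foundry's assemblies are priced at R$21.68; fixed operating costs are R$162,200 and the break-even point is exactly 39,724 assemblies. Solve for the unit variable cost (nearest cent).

Contribution per unit must be FC / Q = R$162,200 / 39,724 = R$4.0832.
Hence VC = price − CM = R$21.68 − R$4.0832 = R$17.60.

R$17.60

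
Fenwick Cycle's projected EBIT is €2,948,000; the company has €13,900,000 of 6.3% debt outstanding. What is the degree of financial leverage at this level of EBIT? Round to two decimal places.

1.42

Interest = €875,700.00.
DFL = EBIT ÷ (EBIT − I) = €2,948,000 ÷ (€2,948,000 − €875,700.00) = €2,948,000 ÷ €2,072,300.00 = 1.4226.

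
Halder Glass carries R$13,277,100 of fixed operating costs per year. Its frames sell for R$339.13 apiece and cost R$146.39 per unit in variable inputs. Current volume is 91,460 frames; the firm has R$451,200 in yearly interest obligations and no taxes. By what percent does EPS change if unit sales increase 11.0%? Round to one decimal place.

+49.7%

At 91,460 units, contribution = 91,460 × R$192.74 = R$17,628,000.40.
EBIT = R$17,628,000.40 − R$13,277,100 = R$4,350,900.40.
After interest of R$451,200.00, pre-tax earnings = R$3,899,700.40.
Degree of combined leverage = contribution ÷ (EBIT − I) = R$17,628,000.40 ÷ R$3,899,700.40 = 4.5203.
%ΔEPS = DCL × %ΔSales = 4.5203 × +11.0% = +49.7%.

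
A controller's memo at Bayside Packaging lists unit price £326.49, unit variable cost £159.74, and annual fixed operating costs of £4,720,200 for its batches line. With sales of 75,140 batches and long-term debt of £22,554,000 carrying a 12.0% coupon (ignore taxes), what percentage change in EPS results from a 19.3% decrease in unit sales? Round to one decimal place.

Contribution at this volume is 75,140 × £166.75 = £12,529,595.00.
EBIT = £12,529,595.00 − £4,720,200 = £7,809,395.00.
Interest = £2,706,480.00, so EBIT − I = £5,102,915.00.
DCL = total CM / (EBIT − I) = £12,529,595.00 / £5,102,915.00 = 2.4554.
EPS therefore changes by 2.4554 × (-19.3%) = -47.4%.

-47.4%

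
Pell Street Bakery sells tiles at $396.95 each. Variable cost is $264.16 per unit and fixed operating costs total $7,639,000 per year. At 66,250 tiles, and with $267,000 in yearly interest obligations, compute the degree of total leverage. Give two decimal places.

At 66,250 units, contribution = 66,250 × $132.79 = $8,797,337.50.
EBIT = $8,797,337.50 − $7,639,000 = $1,158,337.50. Interest = $267,000.00.
DOL = $8,797,337.50 ÷ $1,158,337.50 = 7.5948; DFL = $1,158,337.50 ÷ $891,337.50 = 1.2995.
Combined leverage = 7.5948 × 1.2995 = 9.8694.

9.87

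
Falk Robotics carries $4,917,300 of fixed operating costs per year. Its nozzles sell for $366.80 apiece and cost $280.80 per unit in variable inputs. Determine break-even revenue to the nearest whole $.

$20,972,856

Contribution margin per unit = $366.80 − $280.80 = $86.00, a CM ratio of $86.00 ÷ $366.80 = 0.2345.
Break-even sales = FC ÷ CM ratio = $4,917,300 × $366.80 / $86.00 = $20,972,856.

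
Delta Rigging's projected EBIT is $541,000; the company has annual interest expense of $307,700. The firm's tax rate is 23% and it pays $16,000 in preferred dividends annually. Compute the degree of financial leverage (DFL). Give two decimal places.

2.55

Interest = $307,700.00.
Preferred dividends grossed up pre-tax: $16,000 / (1 − 0.23) = $20,779.22.
DFL = EBIT ÷ [EBIT − I − D_p/(1−t)] = $541,000 ÷ [$541,000 − $307,700.00 − $20,779.22] = $541,000 ÷ $212,520.78 = 2.5456.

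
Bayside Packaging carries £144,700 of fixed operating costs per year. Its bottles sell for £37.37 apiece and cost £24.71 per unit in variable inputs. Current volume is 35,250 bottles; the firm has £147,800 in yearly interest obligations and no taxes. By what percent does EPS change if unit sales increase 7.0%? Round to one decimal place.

+20.3%

Contribution at this volume is 35,250 × £12.66 = £446,265.00.
Subtracting fixed costs: EBIT = £446,265.00 − £144,700 = £301,565.00.
Interest = £147,800.00, so EBIT − I = £153,765.00.
Degree of combined leverage = contribution ÷ (EBIT − I) = £446,265.00 ÷ £153,765.00 = 2.9023.
EPS therefore changes by 2.9023 × (+7.0%) = +20.3%.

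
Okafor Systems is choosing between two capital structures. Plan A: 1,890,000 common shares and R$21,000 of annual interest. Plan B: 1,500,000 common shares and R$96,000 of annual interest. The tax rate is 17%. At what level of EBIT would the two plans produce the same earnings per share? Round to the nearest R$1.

At indifference, (EBIT − 21,000)(1 − t)/1,890,000 = (EBIT − 96,000)(1 − t)/1,500,000.
Cancelling (1 − t) and cross-multiplying: 1,500,000·(EBIT − 21,000) = 1,890,000·(EBIT − 96,000).
EBIT × (1,890,000 − 1,500,000) = 96,000 × 1,890,000 − 21,000 × 1,500,000 = 149,940,000,000, so EBIT = 149,940,000,000 ÷ 390,000 = 384,461.54.

R$384,462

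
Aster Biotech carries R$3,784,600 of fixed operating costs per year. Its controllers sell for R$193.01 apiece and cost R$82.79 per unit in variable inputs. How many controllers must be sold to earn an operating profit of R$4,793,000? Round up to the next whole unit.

77,823 controllers

Each unit contributes R$193.01 − R$82.79 = R$110.22.
Units = (FC + target) / CM = (R$3,784,600 + R$4,793,000) / R$110.22 = 77,822.54, so 77,823 controllers.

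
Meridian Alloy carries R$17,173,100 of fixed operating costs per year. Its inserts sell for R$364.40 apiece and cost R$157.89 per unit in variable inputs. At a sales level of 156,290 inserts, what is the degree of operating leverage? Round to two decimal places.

2.14

Contribution at this volume is 156,290 × R$206.51 = R$32,275,447.90.
Operating income = contribution − fixed costs = R$32,275,447.90 − R$17,173,100 = R$15,102,347.90.
Degree of operating leverage = R$32,275,447.90 / R$15,102,347.90 = 2.1371.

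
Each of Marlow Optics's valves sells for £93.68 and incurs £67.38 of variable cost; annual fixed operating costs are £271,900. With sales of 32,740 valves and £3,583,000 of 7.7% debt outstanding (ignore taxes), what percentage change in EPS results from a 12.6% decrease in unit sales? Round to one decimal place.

At 32,740 units, contribution = 32,740 × £26.30 = £861,062.00.
Operating income = contribution − fixed costs = £861,062.00 − £271,900 = £589,162.00.
Interest = £275,891.00, so EBIT − I = £313,271.00.
Degree of combined leverage = contribution ÷ (EBIT − I) = £861,062.00 ÷ £313,271.00 = 2.7486.
EPS therefore changes by 2.7486 × (-12.6%) = -34.6%.

-34.6%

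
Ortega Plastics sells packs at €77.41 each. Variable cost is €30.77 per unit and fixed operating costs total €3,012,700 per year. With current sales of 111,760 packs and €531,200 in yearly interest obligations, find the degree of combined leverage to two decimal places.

3.12

Total contribution margin = 111,760 × €46.64 = €5,212,486.40.
Subtracting fixed costs: EBIT = €5,212,486.40 − €3,012,700 = €2,199,786.40. Interest = €531,200.00.
DOL = €5,212,486.40 ÷ €2,199,786.40 = 2.3695; DFL = €2,199,786.40 ÷ €1,668,586.40 = 1.3184.
DCL = DOL × DFL = 2.3695 × 1.3184 = 3.1239.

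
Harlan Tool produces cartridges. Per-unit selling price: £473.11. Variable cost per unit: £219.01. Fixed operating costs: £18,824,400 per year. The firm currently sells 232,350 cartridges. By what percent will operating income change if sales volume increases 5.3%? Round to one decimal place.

Contribution at this volume is 232,350 × £254.10 = £59,040,135.00.
Subtracting fixed costs: EBIT = £59,040,135.00 − £18,824,400 = £40,215,735.00.
DOL = contribution ÷ EBIT = £59,040,135.00 ÷ £40,215,735.00 = 1.4681.
%ΔEBIT = DOL × %ΔSales = 1.4681 × +5.3% = +7.8%.

+7.8%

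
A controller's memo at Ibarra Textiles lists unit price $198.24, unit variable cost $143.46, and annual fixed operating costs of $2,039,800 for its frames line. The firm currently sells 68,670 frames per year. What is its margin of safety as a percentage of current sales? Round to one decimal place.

45.8%

Contribution margin per unit = $198.24 − $143.46 = $54.78. Break-even units = $2,039,800 ÷ $54.78 = 37,236.22; break-even revenue = 37,236.22 × $198.24 = $7,381,707.78.
Actual sales revenue = 68,670 × $198.24 = $13,613,140.80.
Margin of safety = ($13,613,140.80 − $7,381,707.78) ÷ $13,613,140.80 = 45.8%.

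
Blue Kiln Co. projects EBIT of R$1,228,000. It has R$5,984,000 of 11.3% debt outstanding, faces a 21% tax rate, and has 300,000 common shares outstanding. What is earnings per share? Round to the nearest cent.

Interest = R$676,192.00, so EBT = R$1,228,000 − R$676,192.00 = R$551,808.00.
Net income = R$551,808.00 × (1 − 0.21) = R$435,928.32.
EPS = R$435,928.32 ÷ 300,000 = R$1.45.

R$1.45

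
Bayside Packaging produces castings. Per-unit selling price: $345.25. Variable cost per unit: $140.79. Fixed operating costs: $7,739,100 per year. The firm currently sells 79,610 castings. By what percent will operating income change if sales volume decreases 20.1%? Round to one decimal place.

-38.3%

At 79,610 units, contribution = 79,610 × $204.46 = $16,277,060.60.
EBIT = $16,277,060.60 − $7,739,100 = $8,537,960.60.
So DOL = total CM / EBIT = $16,277,060.60 / $8,537,960.60 = 1.9064.
%ΔEBIT = DOL × %ΔSales = 1.9064 × -20.1% = -38.3%.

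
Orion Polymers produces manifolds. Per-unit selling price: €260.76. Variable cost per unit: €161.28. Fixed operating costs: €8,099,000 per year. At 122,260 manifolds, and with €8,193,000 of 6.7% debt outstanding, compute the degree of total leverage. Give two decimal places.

3.46

Contribution at this volume is 122,260 × €99.48 = €12,162,424.80.
Operating income = contribution − fixed costs = €12,162,424.80 − €8,099,000 = €4,063,424.80. Interest = €548,931.00.
DOL = €12,162,424.80 ÷ €4,063,424.80 = 2.9931; DFL = €4,063,424.80 ÷ €3,514,493.80 = 1.1562.
DCL = DOL × DFL = 2.9931 × 1.1562 = 3.4606.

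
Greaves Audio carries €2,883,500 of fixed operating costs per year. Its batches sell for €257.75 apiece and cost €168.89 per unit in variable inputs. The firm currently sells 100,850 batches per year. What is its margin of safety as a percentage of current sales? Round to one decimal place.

Contribution margin per unit = €257.75 − €168.89 = €88.86. Break-even units = €2,883,500 ÷ €88.86 = 32,449.92; break-even revenue = 32,449.92 × €257.75 = €8,363,967.20.
Actual sales revenue = 100,850 × €257.75 = €25,994,087.50.
Margin of safety = (€25,994,087.50 − €8,363,967.20) ÷ €25,994,087.50 = 67.8%.

67.8%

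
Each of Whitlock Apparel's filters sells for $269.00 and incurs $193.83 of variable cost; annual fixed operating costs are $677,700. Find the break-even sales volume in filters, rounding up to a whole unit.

Each unit contributes $269.00 − $193.83 = $75.17.
Break-even volume = fixed costs ÷ CM per unit = $677,700 ÷ $75.17 = 9,015.56, so 9,016 filters.

9,016 filters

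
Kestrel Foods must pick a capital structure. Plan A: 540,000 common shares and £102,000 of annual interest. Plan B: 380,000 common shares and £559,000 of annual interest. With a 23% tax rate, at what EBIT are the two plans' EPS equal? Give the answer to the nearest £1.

£1,644,375

At indifference, (EBIT − 102,000)(1 − t)/540,000 = (EBIT − 559,000)(1 − t)/380,000.
The (1 − t) factor cancels: (EBIT − 102,000) × 380,000 = (EBIT − 559,000) × 540,000.
EBIT × (540,000 − 380,000) = 559,000 × 540,000 − 102,000 × 380,000 = 263,100,000,000, so EBIT = 263,100,000,000 ÷ 160,000 = 1,644,375.00.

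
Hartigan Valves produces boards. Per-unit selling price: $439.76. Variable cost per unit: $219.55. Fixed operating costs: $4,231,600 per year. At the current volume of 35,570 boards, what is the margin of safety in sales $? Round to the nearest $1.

$7,191,746

Unit CM = price − variable cost = $439.76 − $219.55 = $220.21. Break-even units = $4,231,600 ÷ $220.21 = 19,216.20; break-even revenue = 19,216.20 × $439.76 = $8,450,517.31.
Actual sales revenue = 35,570 × $439.76 = $15,642,263.20.
Margin of safety = $15,642,263.20 − $8,450,517.31 = $7,191,746.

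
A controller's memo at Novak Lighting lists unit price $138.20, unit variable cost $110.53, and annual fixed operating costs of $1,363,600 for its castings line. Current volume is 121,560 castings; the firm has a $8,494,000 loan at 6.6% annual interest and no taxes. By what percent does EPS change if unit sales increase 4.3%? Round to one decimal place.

+10.0%

Total contribution margin = 121,560 × $27.67 = $3,363,565.20.
EBIT = $3,363,565.20 − $1,363,600 = $1,999,965.20.
Interest = $560,604.00, so EBIT − I = $1,439,361.20.
Degree of combined leverage = contribution ÷ (EBIT − I) = $3,363,565.20 ÷ $1,439,361.20 = 2.3368.
%ΔEPS = DCL × %ΔSales = 2.3368 × +4.3% = +10.0%.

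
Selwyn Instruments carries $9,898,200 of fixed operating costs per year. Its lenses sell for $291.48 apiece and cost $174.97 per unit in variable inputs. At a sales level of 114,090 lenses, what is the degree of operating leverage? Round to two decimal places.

At 114,090 units, contribution = 114,090 × $116.51 = $13,292,625.90.
EBIT = $13,292,625.90 − $9,898,200 = $3,394,425.90.
Degree of operating leverage = $13,292,625.90 / $3,394,425.90 = 3.9160.

3.92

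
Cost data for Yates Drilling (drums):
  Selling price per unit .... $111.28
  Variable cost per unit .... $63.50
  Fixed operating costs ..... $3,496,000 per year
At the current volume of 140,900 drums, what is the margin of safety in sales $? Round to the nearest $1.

Each unit contributes $111.28 − $63.50 = $47.78. Break-even units = $3,496,000 ÷ $47.78 = 73,168.69; break-even revenue = 73,168.69 × $111.28 = $8,142,211.80.
Current sales = 140,900 × $111.28 = $15,679,352.00.
Margin of safety = $15,679,352.00 − $8,142,211.80 = $7,537,140.

$7,537,140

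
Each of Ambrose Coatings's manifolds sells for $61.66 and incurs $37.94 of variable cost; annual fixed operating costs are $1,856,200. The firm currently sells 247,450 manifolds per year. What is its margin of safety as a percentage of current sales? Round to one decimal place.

68.4%

Unit CM = price − variable cost = $61.66 − $37.94 = $23.72. Break-even units = $1,856,200 ÷ $23.72 = 78,254.64; break-even revenue = 78,254.64 × $61.66 = $4,825,180.94.
Current sales = 247,450 × $61.66 = $15,257,767.00.
Margin of safety = ($15,257,767.00 − $4,825,180.94) ÷ $15,257,767.00 = 68.4%.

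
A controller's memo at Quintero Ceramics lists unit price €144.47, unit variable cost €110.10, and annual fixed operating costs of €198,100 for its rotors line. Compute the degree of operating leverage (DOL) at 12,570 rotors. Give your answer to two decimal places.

1.85

At 12,570 units, contribution = 12,570 × €34.37 = €432,030.90.
EBIT = €432,030.90 − €198,100 = €233,930.90.
So DOL = total CM / EBIT = €432,030.90 / €233,930.90 = 1.8468.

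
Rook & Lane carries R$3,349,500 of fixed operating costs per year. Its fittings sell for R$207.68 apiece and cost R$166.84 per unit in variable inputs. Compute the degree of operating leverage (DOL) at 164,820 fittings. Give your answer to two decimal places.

At 164,820 units, contribution = 164,820 × R$40.84 = R$6,731,248.80.
Subtracting fixed costs: EBIT = R$6,731,248.80 − R$3,349,500 = R$3,381,748.80.
DOL = contribution ÷ EBIT = R$6,731,248.80 ÷ R$3,381,748.80 = 1.9905.

1.99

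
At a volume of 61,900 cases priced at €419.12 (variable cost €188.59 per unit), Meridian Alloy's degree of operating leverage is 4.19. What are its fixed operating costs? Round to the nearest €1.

€10,864,125

Total contribution margin = 61,900 × €230.53 = €14,269,807.00.
Since DOL = CM ÷ EBIT, EBIT = €14,269,807.00 ÷ 4.19 = €3,405,681.86.
And FC = contribution − EBIT = €14,269,807.00 − €3,405,681.86 = €10,864,125.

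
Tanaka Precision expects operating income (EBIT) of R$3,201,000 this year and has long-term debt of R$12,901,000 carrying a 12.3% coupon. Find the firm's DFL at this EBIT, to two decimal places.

Interest = R$1,586,823.00.
Degree of financial leverage = EBIT / (EBIT − interest) = R$3,201,000 / R$1,614,177.00 = 1.9831.

1.98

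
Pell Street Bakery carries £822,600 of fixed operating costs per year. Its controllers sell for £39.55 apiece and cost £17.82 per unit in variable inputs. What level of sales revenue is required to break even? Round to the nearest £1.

CM per unit = £39.55 − £17.82 = £21.73; CM ratio = £21.73 / £39.55 = 0.5494.
Break-even sales = FC ÷ CM ratio = £822,600 × £39.55 / £21.73 = £1,497,185.

£1,497,185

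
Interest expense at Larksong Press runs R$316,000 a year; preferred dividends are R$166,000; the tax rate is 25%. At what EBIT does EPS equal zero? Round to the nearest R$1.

R$537,333

Grossing the preferred dividend up to pre-tax terms: R$166,000 / (1 − 0.25) = R$221,333.33.
Financial break-even EBIT = interest + D_p ÷ (1 − t) = R$316,000 + R$221,333.33 = R$537,333.33.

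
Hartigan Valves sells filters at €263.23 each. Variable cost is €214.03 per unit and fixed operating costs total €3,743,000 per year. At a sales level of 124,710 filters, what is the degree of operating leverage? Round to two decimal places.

At 124,710 units, contribution = 124,710 × €49.20 = €6,135,732.00.
Subtracting fixed costs: EBIT = €6,135,732.00 − €3,743,000 = €2,392,732.00.
Degree of operating leverage = €6,135,732.00 / €2,392,732.00 = 2.5643.

2.56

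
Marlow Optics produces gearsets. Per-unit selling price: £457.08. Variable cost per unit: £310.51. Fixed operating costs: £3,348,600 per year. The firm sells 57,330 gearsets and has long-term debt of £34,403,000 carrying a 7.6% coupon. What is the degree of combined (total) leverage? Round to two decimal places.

At 57,330 units, contribution = 57,330 × £146.57 = £8,402,858.10.
Operating income = contribution − fixed costs = £8,402,858.10 − £3,348,600 = £5,054,258.10. Interest = £2,614,628.00, so EBIT − I = £2,439,630.10.
Degree of total leverage = total CM / (EBIT − interest) = £8,402,858.10 / £2,439,630.10 = 3.4443.

3.44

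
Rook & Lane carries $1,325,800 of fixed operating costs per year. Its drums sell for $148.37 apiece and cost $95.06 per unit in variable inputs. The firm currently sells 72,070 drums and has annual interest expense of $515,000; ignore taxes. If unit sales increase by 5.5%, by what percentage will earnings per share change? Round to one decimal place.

At 72,070 units, contribution = 72,070 × $53.31 = $3,842,051.70.
Operating income = contribution − fixed costs = $3,842,051.70 − $1,325,800 = $2,516,251.70.
After interest of $515,000.00, pre-tax earnings = $2,001,251.70.
DCL = total CM / (EBIT − I) = $3,842,051.70 / $2,001,251.70 = 1.9198.
EPS therefore changes by 1.9198 × (+5.5%) = +10.6%.

+10.6%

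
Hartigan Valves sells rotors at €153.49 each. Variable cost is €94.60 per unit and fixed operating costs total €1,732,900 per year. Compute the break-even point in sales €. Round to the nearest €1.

CM per unit = €153.49 − €94.60 = €58.89; CM ratio = €58.89 / €153.49 = 0.3837.
Break-even revenue = fixed costs × price ÷ CM = €1,732,900 × €153.49 ÷ €58.89 = €4,516,604.

€4,516,604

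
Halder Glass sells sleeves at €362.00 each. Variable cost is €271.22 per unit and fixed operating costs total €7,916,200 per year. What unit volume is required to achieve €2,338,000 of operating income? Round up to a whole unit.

Contribution margin per unit = €362.00 − €271.22 = €90.78.
Units = (FC + target) / CM = (€7,916,200 + €2,338,000) / €90.78 = 112,956.60, so 112,957 sleeves.

112,957 sleeves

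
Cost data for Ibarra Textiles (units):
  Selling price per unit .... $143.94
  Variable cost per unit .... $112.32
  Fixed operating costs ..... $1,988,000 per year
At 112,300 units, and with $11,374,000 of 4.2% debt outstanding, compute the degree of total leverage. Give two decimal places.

Total contribution margin = 112,300 × $31.62 = $3,550,926.00.
Operating income = contribution − fixed costs = $3,550,926.00 − $1,988,000 = $1,562,926.00. Interest = $477,708.00.
DOL = $3,550,926.00 ÷ $1,562,926.00 = 2.2720; DFL = $1,562,926.00 ÷ $1,085,218.00 = 1.4402.
Combined leverage = 2.2720 × 1.4402 = 3.2721.

3.27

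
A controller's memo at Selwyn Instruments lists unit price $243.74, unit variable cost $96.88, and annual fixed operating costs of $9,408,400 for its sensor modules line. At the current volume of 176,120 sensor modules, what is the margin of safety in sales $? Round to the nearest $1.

Each unit contributes $243.74 − $96.88 = $146.86. Break-even units = $9,408,400 ÷ $146.86 = 64,063.73; break-even revenue = 64,063.73 × $243.74 = $15,614,894.57.
Current sales = 176,120 × $243.74 = $42,927,488.80.
Margin of safety = $42,927,488.80 − $15,614,894.57 = $27,312,594.

$27,312,594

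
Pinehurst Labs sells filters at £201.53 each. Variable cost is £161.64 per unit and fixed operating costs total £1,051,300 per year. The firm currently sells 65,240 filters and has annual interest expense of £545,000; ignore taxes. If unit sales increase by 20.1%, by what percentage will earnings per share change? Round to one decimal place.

+52.0%

Contribution at this volume is 65,240 × £39.89 = £2,602,423.60.
Subtracting fixed costs: EBIT = £2,602,423.60 − £1,051,300 = £1,551,123.60.
After interest of £545,000.00, pre-tax earnings = £1,006,123.60.
DCL = total CM / (EBIT − I) = £2,602,423.60 / £1,006,123.60 = 2.5866.
%ΔEPS = DCL × %ΔSales = 2.5866 × +20.1% = +52.0%.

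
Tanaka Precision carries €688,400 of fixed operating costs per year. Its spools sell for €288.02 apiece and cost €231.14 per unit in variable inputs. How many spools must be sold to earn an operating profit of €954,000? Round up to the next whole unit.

Contribution margin per unit = €288.02 − €231.14 = €56.88.
Units = (FC + target) / CM = (€688,400 + €954,000) / €56.88 = 28,874.82, so 28,875 spools.

28,875 spools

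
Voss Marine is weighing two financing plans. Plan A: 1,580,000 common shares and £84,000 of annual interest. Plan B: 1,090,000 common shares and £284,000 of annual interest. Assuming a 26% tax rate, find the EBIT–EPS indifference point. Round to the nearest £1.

£728,898

Set EPS_A = EPS_B: (EBIT − £84,000)(1 − 0.26) ÷ 1,580,000 = (EBIT − £284,000)(1 − 0.26) ÷ 1,090,000.
Cancelling (1 − t) and cross-multiplying: 1,090,000·(EBIT − 84,000) = 1,580,000·(EBIT − 284,000).
EBIT × (1,580,000 − 1,090,000) = 284,000 × 1,580,000 − 84,000 × 1,090,000 = 357,160,000,000, so EBIT = 357,160,000,000 ÷ 490,000 = 728,897.96.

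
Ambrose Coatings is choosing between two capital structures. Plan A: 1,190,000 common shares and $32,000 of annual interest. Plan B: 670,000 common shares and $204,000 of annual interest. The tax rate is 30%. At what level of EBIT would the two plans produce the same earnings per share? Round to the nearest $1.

Set EPS_A = EPS_B: (EBIT − $32,000)(1 − 0.30) ÷ 1,190,000 = (EBIT − $204,000)(1 − 0.30) ÷ 670,000.
Cancelling (1 − t) and cross-multiplying: 670,000·(EBIT − 32,000) = 1,190,000·(EBIT − 204,000).
Solving, EBIT = (204,000·1,190,000 − 32,000·670,000) / (1,190,000 − 670,000) = 221,320,000,000 / 520,000 = 425,615.38.

$425,615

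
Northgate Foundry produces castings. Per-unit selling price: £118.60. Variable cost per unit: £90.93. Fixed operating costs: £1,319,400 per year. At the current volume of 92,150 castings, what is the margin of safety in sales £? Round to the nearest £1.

Contribution margin per unit = £118.60 − £90.93 = £27.67. Break-even units = £1,319,400 ÷ £27.67 = 47,683.41; break-even revenue = 47,683.41 × £118.60 = £5,655,252.62.
Actual sales revenue = 92,150 × £118.60 = £10,928,990.00.
Margin of safety = £10,928,990.00 − £5,655,252.62 = £5,273,737.

£5,273,737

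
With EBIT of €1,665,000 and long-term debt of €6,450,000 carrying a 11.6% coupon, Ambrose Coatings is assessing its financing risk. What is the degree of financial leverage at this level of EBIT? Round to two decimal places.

Interest = €748,200.00.
DFL = EBIT ÷ (EBIT − I) = €1,665,000 ÷ (€1,665,000 − €748,200.00) = €1,665,000 ÷ €916,800.00 = 1.8161.

1.82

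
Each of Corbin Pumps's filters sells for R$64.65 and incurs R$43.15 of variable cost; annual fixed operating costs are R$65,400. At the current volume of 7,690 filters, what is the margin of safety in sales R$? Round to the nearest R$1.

Contribution margin per unit = R$64.65 − R$43.15 = R$21.50. Break-even units = R$65,400 ÷ R$21.50 = 3,041.86; break-even revenue = 3,041.86 × R$64.65 = R$196,656.28.
Current sales = 7,690 × R$64.65 = R$497,158.50.
Margin of safety = R$497,158.50 − R$196,656.28 = R$300,502.

R$300,502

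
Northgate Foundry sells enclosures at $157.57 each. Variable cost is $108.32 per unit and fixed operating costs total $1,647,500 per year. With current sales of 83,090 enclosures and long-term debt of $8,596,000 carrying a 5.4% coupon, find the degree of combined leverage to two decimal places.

At 83,090 units, contribution = 83,090 × $49.25 = $4,092,182.50.
Subtracting fixed costs: EBIT = $4,092,182.50 − $1,647,500 = $2,444,682.50. Interest = $464,184.00.
DOL = $4,092,182.50 ÷ $2,444,682.50 = 1.6739; DFL = $2,444,682.50 ÷ $1,980,498.50 = 1.2344.
Combined leverage = 1.6739 × 1.2344 = 2.0663.

2.07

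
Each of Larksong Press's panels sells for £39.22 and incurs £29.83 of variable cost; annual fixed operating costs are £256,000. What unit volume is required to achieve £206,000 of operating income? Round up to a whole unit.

Each unit contributes £39.22 − £29.83 = £9.39.
Units = (FC + target) / CM = (£256,000 + £206,000) / £9.39 = 49,201.28, so 49,202 panels.

49,202 panels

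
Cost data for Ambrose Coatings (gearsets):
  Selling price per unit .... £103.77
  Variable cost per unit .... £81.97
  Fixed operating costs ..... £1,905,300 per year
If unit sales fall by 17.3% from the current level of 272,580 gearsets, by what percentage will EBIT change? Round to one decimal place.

Total contribution margin = 272,580 × £21.80 = £5,942,244.00.
Subtracting fixed costs: EBIT = £5,942,244.00 − £1,905,300 = £4,036,944.00.
So DOL = total CM / EBIT = £5,942,244.00 / £4,036,944.00 = 1.4720.
So EBIT moves 1.4720 × (-17.3%) = -25.5%.

-25.5%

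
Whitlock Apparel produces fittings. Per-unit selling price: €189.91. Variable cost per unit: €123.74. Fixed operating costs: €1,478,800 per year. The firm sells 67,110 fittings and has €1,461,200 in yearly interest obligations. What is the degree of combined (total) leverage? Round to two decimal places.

2.96

Total contribution margin = 67,110 × €66.17 = €4,440,668.70.
EBIT = €4,440,668.70 − €1,478,800 = €2,961,868.70. Interest = €1,461,200.00, so EBIT − I = €1,500,668.70.
Degree of total leverage = total CM / (EBIT − interest) = €4,440,668.70 / €1,500,668.70 = 2.9591.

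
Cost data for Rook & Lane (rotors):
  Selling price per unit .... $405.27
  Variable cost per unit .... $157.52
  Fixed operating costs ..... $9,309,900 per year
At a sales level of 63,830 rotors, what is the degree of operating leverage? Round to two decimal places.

Total contribution margin = 63,830 × $247.75 = $15,813,882.50.
Subtracting fixed costs: EBIT = $15,813,882.50 − $9,309,900 = $6,503,982.50.
So DOL = total CM / EBIT = $15,813,882.50 / $6,503,982.50 = 2.4314.

2.43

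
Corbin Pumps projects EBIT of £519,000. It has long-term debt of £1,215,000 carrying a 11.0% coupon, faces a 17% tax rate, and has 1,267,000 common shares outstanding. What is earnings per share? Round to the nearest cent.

Pre-tax income = £519,000 − £133,650.00 = £385,350.00.
After tax at 17%: net income = £385,350.00 × 0.83 = £319,840.50.
EPS = £319,840.50 ÷ 1,267,000 = £0.25.

£0.25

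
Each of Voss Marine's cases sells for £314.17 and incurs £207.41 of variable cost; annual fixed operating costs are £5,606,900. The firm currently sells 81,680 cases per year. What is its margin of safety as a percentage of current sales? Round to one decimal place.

35.7%

Contribution margin per unit = £314.17 − £207.41 = £106.76. Break-even units = £5,606,900 ÷ £106.76 = 52,518.73; break-even revenue = 52,518.73 × £314.17 = £16,499,810.54.
Actual sales revenue = 81,680 × £314.17 = £25,661,405.60.
Margin of safety = (£25,661,405.60 − £16,499,810.54) ÷ £25,661,405.60 = 35.7%.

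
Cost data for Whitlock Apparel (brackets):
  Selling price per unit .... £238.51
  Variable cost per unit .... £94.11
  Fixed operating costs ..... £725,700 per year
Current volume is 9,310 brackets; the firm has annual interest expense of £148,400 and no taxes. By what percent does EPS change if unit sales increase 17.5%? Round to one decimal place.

Total contribution margin = 9,310 × £144.40 = £1,344,364.00.
Operating income = contribution − fixed costs = £1,344,364.00 − £725,700 = £618,664.00.
After interest of £148,400.00, pre-tax earnings = £470,264.00.
Degree of combined leverage = contribution ÷ (EBIT − I) = £1,344,364.00 ÷ £470,264.00 = 2.8587.
EPS therefore changes by 2.8587 × (+17.5%) = +50.0%.

+50.0%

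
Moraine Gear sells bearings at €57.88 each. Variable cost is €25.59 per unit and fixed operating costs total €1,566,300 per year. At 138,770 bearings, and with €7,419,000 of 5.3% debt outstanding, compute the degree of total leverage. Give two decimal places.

Total contribution margin = 138,770 × €32.29 = €4,480,883.30.
Subtracting fixed costs: EBIT = €4,480,883.30 − €1,566,300 = €2,914,583.30. Interest = €393,207.00, so EBIT − I = €2,521,376.30.
DCL = contribution ÷ (EBIT − I) = €4,480,883.30 ÷ €2,521,376.30 = 1.7772.

1.78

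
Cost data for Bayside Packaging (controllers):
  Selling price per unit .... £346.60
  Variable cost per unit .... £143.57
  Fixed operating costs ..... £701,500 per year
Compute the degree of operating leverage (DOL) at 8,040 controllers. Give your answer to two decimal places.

At 8,040 units, contribution = 8,040 × £203.03 = £1,632,361.20.
EBIT = £1,632,361.20 − £701,500 = £930,861.20.
Degree of operating leverage = £1,632,361.20 / £930,861.20 = 1.7536.

1.75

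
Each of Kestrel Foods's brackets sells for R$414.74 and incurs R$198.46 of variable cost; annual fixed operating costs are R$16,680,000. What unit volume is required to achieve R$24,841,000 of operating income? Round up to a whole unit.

Each unit contributes R$414.74 − R$198.46 = R$216.28.
Required volume = (fixed costs + target profit) ÷ CM = (R$16,680,000 + R$24,841,000) ÷ R$216.28 = 191,977.99, so 191,978 brackets.

191,978 brackets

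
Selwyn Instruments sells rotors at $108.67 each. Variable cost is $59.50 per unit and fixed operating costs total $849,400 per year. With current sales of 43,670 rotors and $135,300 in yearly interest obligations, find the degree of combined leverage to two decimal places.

At 43,670 units, contribution = 43,670 × $49.17 = $2,147,253.90.
Operating income = contribution − fixed costs = $2,147,253.90 − $849,400 = $1,297,853.90. Interest = $135,300.00.
DOL = $2,147,253.90 ÷ $1,297,853.90 = 1.6545; DFL = $1,297,853.90 ÷ $1,162,553.90 = 1.1164.
Combined leverage = 1.6545 × 1.1164 = 1.8471.

1.85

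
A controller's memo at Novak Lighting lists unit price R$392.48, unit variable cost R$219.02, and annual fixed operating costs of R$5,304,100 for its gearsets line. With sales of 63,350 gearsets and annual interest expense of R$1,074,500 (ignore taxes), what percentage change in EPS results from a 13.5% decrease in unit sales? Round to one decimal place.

Total contribution margin = 63,350 × R$173.46 = R$10,988,691.00.
Subtracting fixed costs: EBIT = R$10,988,691.00 − R$5,304,100 = R$5,684,591.00.
After interest of R$1,074,500.00, pre-tax earnings = R$4,610,091.00.
DCL = total CM / (EBIT − I) = R$10,988,691.00 / R$4,610,091.00 = 2.3836.
%ΔEPS = DCL × %ΔSales = 2.3836 × -13.5% = -32.2%.

-32.2%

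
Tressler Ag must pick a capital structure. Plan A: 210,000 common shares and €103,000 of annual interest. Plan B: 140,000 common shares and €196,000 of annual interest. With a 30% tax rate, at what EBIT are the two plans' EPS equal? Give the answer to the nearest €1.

€382,000

Set EPS_A = EPS_B: (EBIT − €103,000)(1 − 0.30) ÷ 210,000 = (EBIT − €196,000)(1 − 0.30) ÷ 140,000.
The (1 − t) factor cancels: (EBIT − 103,000) × 140,000 = (EBIT − 196,000) × 210,000.
Solving, EBIT = (196,000·210,000 − 103,000·140,000) / (210,000 − 140,000) = 26,740,000,000 / 70,000 = 382,000.00.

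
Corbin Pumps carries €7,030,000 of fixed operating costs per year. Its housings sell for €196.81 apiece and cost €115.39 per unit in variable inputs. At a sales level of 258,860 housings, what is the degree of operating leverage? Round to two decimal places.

Total contribution margin = 258,860 × €81.42 = €21,076,381.20.
Subtracting fixed costs: EBIT = €21,076,381.20 − €7,030,000 = €14,046,381.20.
Degree of operating leverage = €21,076,381.20 / €14,046,381.20 = 1.5005.

1.50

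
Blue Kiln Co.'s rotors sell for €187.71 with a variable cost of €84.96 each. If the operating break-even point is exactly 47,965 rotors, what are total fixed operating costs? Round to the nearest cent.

Unit CM = price − variable cost = €187.71 − €84.96 = €102.75.
Fixed costs = break-even units × CM = 47,965 × €102.75 = €4,928,403.75.

€4,928,403.75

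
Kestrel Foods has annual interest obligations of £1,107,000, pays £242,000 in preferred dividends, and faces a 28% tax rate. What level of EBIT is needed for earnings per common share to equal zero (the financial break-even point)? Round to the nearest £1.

£1,443,111

Grossing the preferred dividend up to pre-tax terms: £242,000 / (1 − 0.28) = £336,111.11.
Financial break-even EBIT = interest + D_p ÷ (1 − t) = £1,107,000 + £336,111.11 = £1,443,111.11.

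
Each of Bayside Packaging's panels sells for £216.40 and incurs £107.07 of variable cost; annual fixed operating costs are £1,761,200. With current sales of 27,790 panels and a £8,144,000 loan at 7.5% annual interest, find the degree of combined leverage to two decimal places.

4.56

Contribution at this volume is 27,790 × £109.33 = £3,038,280.70.
EBIT = £3,038,280.70 − £1,761,200 = £1,277,080.70. Interest = £610,800.00.
DOL = £3,038,280.70 ÷ £1,277,080.70 = 2.3791; DFL = £1,277,080.70 ÷ £666,280.70 = 1.9167.
Combined leverage = 2.3791 × 1.9167 = 4.5600.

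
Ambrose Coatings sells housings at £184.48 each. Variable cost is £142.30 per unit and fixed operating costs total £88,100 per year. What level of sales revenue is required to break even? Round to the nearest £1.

£385,317

Contribution margin per unit = £184.48 − £142.30 = £42.18, a CM ratio of £42.18 ÷ £184.48 = 0.2286.
Break-even sales = FC ÷ CM ratio = £88,100 × £184.48 / £42.18 = £385,317.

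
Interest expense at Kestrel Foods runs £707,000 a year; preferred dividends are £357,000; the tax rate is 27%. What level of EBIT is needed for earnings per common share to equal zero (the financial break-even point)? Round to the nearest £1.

Preferred dividends are paid after tax, so their pre-tax equivalent is £357,000 ÷ (1 − 0.27) = £489,041.10.
Financial break-even EBIT = interest + D_p ÷ (1 − t) = £707,000 + £489,041.10 = £1,196,041.10.

£1,196,041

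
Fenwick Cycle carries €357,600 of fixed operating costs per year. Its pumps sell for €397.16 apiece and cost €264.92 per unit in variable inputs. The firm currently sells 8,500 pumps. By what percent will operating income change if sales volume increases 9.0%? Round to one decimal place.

Contribution at this volume is 8,500 × €132.24 = €1,124,040.00.
Subtracting fixed costs: EBIT = €1,124,040.00 − €357,600 = €766,440.00.
Degree of operating leverage = €1,124,040.00 / €766,440.00 = 1.4666.
Operating income changes by 1.4666 × +9.0% = +13.2%.

+13.2%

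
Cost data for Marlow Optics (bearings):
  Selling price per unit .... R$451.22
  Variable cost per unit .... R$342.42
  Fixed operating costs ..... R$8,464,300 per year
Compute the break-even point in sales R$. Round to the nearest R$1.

R$35,103,506

Contribution margin per unit = R$451.22 − R$342.42 = R$108.80, a CM ratio of R$108.80 ÷ R$451.22 = 0.2411.
Break-even sales = FC ÷ CM ratio = R$8,464,300 × R$451.22 / R$108.80 = R$35,103,506.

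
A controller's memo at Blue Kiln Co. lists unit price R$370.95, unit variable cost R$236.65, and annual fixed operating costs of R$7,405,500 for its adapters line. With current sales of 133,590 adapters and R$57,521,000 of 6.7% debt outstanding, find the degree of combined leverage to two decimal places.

At 133,590 units, contribution = 133,590 × R$134.30 = R$17,941,137.00.
Operating income = contribution − fixed costs = R$17,941,137.00 − R$7,405,500 = R$10,535,637.00. Interest = R$3,853,907.00.
DOL = R$17,941,137.00 ÷ R$10,535,637.00 = 1.7029; DFL = R$10,535,637.00 ÷ R$6,681,730.00 = 1.5768.
Combined leverage = 1.7029 × 1.5768 = 2.6851.

2.69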